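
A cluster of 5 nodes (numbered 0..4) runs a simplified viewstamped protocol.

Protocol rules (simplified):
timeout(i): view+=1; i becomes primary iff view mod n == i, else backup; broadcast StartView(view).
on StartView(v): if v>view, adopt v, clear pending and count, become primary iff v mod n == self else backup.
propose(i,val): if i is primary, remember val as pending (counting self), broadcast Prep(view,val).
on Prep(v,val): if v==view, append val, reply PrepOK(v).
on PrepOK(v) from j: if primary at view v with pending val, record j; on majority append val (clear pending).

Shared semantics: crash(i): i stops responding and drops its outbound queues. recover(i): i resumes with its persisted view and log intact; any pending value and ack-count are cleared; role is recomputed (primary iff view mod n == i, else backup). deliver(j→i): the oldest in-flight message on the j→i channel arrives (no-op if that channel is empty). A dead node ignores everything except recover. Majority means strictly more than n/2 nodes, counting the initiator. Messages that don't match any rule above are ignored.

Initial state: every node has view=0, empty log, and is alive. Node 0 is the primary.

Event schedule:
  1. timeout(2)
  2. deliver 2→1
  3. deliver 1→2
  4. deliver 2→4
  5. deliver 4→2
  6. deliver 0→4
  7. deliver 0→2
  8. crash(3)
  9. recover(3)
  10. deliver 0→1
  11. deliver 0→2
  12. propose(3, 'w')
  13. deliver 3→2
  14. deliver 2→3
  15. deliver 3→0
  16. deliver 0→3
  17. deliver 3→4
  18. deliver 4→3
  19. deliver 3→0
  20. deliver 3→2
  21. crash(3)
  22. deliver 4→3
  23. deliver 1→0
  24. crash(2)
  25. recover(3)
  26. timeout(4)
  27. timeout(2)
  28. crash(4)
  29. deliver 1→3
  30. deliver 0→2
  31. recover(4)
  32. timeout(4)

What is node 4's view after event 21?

step 1 timeout(2): 2={back,v=1,log=-}
step 2 deliver 2→1: 1={prim,v=1,log=-}
step 3 deliver 1→2: —
step 4 deliver 2→4: 4={back,v=1,log=-}
step 5 deliver 4→2: —
step 6 deliver 0→4: —
step 7 deliver 0→2: —
step 8 crash(3): 3={✗back,v=0,log=-}
step 9 recover(3): 3={back,v=0,log=-}
step 10 deliver 0→1: —
step 11 deliver 0→2: —
step 12 propose(3,'w'): —
step 13 deliver 3→2: —
step 14 deliver 2→3: 3={back,v=1,log=-}
step 15 deliver 3→0: —
step 16 deliver 0→3: —
step 17 deliver 3→4: —
step 18 deliver 4→3: —
step 19 deliver 3→0: —
step 20 deliver 3→2: —
step 21 crash(3): 3={✗back,v=1,log=-}

1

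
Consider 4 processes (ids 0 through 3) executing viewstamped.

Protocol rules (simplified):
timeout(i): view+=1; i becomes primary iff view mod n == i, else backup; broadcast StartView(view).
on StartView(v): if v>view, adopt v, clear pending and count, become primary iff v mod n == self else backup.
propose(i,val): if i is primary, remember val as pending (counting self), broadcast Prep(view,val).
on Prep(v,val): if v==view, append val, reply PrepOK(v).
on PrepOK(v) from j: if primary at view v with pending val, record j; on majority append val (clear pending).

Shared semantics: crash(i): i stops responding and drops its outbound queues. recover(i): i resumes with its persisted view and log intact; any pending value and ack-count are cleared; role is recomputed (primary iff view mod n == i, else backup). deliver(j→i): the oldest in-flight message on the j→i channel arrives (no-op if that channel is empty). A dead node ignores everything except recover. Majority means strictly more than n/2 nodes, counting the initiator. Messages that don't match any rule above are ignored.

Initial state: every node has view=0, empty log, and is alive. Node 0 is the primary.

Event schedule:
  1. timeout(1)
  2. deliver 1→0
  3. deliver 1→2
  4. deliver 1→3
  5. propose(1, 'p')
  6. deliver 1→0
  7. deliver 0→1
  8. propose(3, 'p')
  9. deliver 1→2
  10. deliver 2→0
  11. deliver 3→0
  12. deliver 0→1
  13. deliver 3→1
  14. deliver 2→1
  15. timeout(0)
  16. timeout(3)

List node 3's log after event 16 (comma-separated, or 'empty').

[1] timeout(1) → N1(prim v1 [-])
[2] deliver 1→0 → N0(back v1 [-])
[3] deliver 1→2 → N2(back v1 [-])
[4] deliver 1→3 → N3(back v1 [-])
[5] propose(1,'p') → ∅
[6] deliver 1→0 → N0(back v1 [p])
[7] deliver 0→1 → ∅
[8] propose(3,'p') → ∅
[9] deliver 1→2 → N2(back v1 [p])
[10] deliver 2→0 → ∅
[11] deliver 3→0 → ∅
[12] deliver 0→1 → ∅
[13] deliver 3→1 → ∅
[14] deliver 2→1 → N1(prim v1 [p])
[15] timeout(0) → N0(back v2 [p])
[16] timeout(3) → N3(back v2 [-])

empty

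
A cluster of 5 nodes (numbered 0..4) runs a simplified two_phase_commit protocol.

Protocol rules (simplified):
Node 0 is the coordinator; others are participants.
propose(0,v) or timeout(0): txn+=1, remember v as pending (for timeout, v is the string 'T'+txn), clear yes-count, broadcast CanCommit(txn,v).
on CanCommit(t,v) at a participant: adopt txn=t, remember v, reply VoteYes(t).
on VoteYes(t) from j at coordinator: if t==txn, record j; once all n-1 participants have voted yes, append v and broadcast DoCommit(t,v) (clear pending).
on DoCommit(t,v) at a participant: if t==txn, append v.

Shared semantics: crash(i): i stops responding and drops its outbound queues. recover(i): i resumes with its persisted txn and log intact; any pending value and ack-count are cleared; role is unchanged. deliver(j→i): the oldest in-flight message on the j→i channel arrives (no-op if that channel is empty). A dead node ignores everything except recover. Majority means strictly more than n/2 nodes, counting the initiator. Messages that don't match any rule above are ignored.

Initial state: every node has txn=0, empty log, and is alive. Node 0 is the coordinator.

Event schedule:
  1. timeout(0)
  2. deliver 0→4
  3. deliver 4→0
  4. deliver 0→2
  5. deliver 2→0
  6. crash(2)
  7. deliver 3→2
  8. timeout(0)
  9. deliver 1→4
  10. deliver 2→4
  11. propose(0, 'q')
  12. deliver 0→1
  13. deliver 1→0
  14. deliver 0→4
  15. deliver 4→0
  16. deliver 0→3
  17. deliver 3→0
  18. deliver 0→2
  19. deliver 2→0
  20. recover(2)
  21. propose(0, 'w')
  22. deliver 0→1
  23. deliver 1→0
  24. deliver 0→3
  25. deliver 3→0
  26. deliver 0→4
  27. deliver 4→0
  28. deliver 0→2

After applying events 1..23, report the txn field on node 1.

e1 timeout(0): 0[coor,t=1,-]
e2 deliver 0→4: 4[part,t=1,-]
e3 deliver 4→0: ·
e4 deliver 0→2: 2[part,t=1,-]
e5 deliver 2→0: ·
e6 crash(2): 2[✗part,t=1,-]
e7 deliver 3→2: ·
e8 timeout(0): 0[coor,t=2,-]
e9 deliver 1→4: ·
e10 deliver 2→4: ·
e11 propose(0,'q'): 0[coor,t=3,-]
e12 deliver 0→1: 1[part,t=1,-]
e13 deliver 1→0: ·
e14 deliver 0→4: 4[part,t=2,-]
e15 deliver 4→0: ·
e16 deliver 0→3: 3[part,t=1,-]
e17 deliver 3→0: ·
e18 deliver 0→2: ·
e19 deliver 2→0: ·
e20 recover(2): 2[part,t=1,-]
e21 propose(0,'w'): 0[coor,t=4,-]
e22 deliver 0→1: 1[part,t=2,-]
e23 deliver 1→0: ·

2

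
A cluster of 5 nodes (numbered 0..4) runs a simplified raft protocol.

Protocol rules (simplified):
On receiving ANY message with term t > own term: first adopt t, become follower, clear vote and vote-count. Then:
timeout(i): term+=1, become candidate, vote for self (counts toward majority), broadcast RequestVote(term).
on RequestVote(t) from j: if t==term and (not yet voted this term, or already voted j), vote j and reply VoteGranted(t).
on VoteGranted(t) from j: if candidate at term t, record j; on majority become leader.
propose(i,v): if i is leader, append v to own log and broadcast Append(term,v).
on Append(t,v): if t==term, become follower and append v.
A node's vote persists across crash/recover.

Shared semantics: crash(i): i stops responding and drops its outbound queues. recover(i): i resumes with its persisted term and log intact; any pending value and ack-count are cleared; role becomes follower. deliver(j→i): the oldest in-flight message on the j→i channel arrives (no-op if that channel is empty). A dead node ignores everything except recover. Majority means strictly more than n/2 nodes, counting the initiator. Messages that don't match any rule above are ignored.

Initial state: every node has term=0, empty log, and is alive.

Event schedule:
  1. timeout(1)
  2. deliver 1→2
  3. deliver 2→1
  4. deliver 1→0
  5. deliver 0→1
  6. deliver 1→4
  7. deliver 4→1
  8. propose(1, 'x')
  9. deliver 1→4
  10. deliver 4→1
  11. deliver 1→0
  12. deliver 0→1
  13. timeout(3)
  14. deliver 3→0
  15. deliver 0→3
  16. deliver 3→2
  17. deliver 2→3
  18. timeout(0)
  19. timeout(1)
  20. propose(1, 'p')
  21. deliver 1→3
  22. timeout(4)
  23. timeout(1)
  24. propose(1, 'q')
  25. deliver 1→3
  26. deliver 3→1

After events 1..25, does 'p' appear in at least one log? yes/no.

no

[1] timeout(1) → N1(cand t1 [-])
[2] deliver 1→2 → N2(foll t1 [-])
[3] deliver 2→1 → ∅
[4] deliver 1→0 → N0(foll t1 [-])
[5] deliver 0→1 → N1(lead t1 [-])
[6] deliver 1→4 → N4(foll t1 [-])
[7] deliver 4→1 → ∅
[8] propose(1,'x') → N1(lead t1 [x])
[9] deliver 1→4 → N4(foll t1 [x])
[10] deliver 4→1 → ∅
[11] deliver 1→0 → N0(foll t1 [x])
[12] deliver 0→1 → ∅
[13] timeout(3) → N3(cand t1 [-])
[14] deliver 3→0 → ∅
[15] deliver 0→3 → ∅
[16] deliver 3→2 → ∅
[17] deliver 2→3 → ∅
[18] timeout(0) → N0(cand t2 [x])
[19] timeout(1) → N1(cand t2 [x])
[20] propose(1,'p') → ∅
[21] deliver 1→3 → ∅
[22] timeout(4) → N4(cand t2 [x])
[23] timeout(1) → N1(cand t3 [x])
[24] propose(1,'q') → ∅
[25] deliver 1→3 → N3(foll t1 [x])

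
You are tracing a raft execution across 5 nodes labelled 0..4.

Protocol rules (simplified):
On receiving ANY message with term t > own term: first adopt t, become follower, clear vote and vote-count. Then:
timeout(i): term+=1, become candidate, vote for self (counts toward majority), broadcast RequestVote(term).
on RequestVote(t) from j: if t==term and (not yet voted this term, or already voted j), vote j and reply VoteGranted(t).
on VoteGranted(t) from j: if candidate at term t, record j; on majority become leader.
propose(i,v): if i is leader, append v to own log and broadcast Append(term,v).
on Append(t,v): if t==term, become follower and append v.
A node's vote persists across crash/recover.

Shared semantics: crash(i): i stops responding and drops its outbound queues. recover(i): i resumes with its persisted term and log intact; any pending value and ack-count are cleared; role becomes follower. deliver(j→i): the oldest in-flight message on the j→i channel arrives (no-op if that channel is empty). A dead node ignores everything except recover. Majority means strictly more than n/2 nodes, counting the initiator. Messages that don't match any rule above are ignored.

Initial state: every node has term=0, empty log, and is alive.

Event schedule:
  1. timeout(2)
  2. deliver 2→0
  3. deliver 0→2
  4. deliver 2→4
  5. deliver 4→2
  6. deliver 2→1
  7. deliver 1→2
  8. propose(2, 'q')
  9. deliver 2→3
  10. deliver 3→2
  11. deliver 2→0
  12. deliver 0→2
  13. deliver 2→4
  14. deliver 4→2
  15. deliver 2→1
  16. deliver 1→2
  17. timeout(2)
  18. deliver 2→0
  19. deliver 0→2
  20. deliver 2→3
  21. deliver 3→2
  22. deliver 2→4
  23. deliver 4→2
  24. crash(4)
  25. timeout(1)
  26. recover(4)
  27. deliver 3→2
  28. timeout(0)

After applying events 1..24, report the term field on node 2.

e1 timeout(2): 2[cand,t=1,-]
e2 deliver 2→0: 0[foll,t=1,-]
e3 deliver 0→2: ·
e4 deliver 2→4: 4[foll,t=1,-]
e5 deliver 4→2: 2[lead,t=1,-]
e6 deliver 2→1: 1[foll,t=1,-]
e7 deliver 1→2: ·
e8 propose(2,'q'): 2[lead,t=1,q]
e9 deliver 2→3: 3[foll,t=1,-]
e10 deliver 3→2: ·
e11 deliver 2→0: 0[foll,t=1,q]
e12 deliver 0→2: ·
e13 deliver 2→4: 4[foll,t=1,q]
e14 deliver 4→2: ·
e15 deliver 2→1: 1[foll,t=1,q]
e16 deliver 1→2: ·
e17 timeout(2): 2[cand,t=2,q]
e18 deliver 2→0: 0[foll,t=2,q]
e19 deliver 0→2: ·
e20 deliver 2→3: 3[foll,t=1,q]
e21 deliver 3→2: ·
e22 deliver 2→4: 4[foll,t=2,q]
e23 deliver 4→2: 2[lead,t=2,q]
e24 crash(4): 4[✗foll,t=2,q]

2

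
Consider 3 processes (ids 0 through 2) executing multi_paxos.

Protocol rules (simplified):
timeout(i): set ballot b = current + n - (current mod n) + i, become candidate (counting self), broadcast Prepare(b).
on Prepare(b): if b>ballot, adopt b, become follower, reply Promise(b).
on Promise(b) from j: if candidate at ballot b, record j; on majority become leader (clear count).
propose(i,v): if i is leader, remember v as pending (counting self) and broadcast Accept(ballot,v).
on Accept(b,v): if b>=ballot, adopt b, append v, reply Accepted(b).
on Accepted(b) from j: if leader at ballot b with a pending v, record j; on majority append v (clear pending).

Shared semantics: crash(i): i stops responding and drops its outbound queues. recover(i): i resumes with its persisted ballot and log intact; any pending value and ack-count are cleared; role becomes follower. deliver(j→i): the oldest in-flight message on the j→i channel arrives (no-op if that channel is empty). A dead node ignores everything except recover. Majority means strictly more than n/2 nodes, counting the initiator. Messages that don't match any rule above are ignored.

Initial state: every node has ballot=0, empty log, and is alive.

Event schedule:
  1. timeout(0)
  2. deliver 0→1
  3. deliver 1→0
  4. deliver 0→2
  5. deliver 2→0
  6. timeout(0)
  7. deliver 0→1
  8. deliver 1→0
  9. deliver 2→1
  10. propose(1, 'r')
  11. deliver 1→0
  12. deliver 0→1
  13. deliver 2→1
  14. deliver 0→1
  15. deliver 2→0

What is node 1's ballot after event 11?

[1] timeout(0) → N0(cand b3 [-])
[2] deliver 0→1 → N1(foll b3 [-])
[3] deliver 1→0 → N0(lead b3 [-])
[4] deliver 0→2 → N2(foll b3 [-])
[5] deliver 2→0 → ∅
[6] timeout(0) → N0(cand b6 [-])
[7] deliver 0→1 → N1(foll b6 [-])
[8] deliver 1→0 → N0(lead b6 [-])
[9] deliver 2→1 → ∅
[10] propose(1,'r') → ∅
[11] deliver 1→0 → ∅

6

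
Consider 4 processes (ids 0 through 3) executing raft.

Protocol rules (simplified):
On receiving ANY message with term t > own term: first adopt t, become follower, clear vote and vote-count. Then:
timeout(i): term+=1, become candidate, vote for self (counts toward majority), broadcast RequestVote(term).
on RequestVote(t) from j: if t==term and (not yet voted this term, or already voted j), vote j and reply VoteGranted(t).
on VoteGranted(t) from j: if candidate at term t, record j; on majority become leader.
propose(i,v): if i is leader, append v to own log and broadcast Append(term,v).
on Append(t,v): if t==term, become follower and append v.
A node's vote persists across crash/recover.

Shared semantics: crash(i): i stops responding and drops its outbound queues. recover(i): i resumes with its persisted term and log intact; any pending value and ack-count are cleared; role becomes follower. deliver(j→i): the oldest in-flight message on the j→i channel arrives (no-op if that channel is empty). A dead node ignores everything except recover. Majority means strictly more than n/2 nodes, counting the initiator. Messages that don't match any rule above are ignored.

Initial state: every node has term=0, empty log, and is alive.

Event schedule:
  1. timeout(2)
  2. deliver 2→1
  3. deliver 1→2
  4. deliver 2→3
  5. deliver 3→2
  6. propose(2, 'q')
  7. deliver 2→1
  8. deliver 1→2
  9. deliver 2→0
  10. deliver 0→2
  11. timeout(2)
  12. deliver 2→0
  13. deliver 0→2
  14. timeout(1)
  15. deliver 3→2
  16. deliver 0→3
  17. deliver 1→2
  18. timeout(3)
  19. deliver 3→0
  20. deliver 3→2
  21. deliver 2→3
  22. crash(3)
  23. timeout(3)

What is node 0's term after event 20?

2

after 1 — timeout(2): n2:cand/t1/[-]
after 2 — deliver 2→1: n1:foll/t1/[-]
after 3 — deliver 1→2: ·
after 4 — deliver 2→3: n3:foll/t1/[-]
after 5 — deliver 3→2: n2:lead/t1/[-]
after 6 — propose(2,'q'): n2:lead/t1/[q]
after 7 — deliver 2→1: n1:foll/t1/[q]
after 8 — deliver 1→2: ·
after 9 — deliver 2→0: n0:foll/t1/[-]
after 10 — deliver 0→2: ·
after 11 — timeout(2): n2:cand/t2/[q]
after 12 — deliver 2→0: n0:foll/t1/[q]
after 13 — deliver 0→2: ·
after 14 — timeout(1): n1:cand/t2/[q]
after 15 — deliver 3→2: ·
after 16 — deliver 0→3: ·
after 17 — deliver 1→2: ·
after 18 — timeout(3): n3:cand/t2/[-]
after 19 — deliver 3→0: n0:foll/t2/[q]
after 20 — deliver 3→2: ·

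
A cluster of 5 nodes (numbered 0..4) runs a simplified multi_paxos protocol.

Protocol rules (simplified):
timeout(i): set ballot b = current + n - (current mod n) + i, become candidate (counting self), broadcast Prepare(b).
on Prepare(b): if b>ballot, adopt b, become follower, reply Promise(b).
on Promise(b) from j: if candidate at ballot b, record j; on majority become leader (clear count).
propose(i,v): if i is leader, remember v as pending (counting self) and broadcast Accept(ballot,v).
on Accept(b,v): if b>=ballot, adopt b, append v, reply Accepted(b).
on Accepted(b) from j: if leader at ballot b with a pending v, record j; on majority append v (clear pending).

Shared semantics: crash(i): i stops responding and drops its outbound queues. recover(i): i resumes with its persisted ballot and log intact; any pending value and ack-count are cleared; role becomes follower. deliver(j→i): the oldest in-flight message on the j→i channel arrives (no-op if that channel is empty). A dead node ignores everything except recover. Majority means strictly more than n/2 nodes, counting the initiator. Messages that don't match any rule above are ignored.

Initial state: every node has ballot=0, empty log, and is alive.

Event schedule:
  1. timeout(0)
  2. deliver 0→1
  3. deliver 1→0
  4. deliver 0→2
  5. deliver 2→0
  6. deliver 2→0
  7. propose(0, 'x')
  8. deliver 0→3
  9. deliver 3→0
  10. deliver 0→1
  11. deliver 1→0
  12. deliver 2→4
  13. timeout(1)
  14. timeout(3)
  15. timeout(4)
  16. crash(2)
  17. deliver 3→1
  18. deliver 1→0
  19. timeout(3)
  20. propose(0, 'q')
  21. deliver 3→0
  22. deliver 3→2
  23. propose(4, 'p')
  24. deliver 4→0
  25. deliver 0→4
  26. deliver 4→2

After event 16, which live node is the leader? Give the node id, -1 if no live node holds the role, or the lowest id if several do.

[1] timeout(0) → N0(cand b5 [-])
[2] deliver 0→1 → N1(foll b5 [-])
[3] deliver 1→0 → ∅
[4] deliver 0→2 → N2(foll b5 [-])
[5] deliver 2→0 → N0(lead b5 [-])
[6] deliver 2→0 → ∅
[7] propose(0,'x') → ∅
[8] deliver 0→3 → N3(foll b5 [-])
[9] deliver 3→0 → ∅
[10] deliver 0→1 → N1(foll b5 [x])
[11] deliver 1→0 → ∅
[12] deliver 2→4 → ∅
[13] timeout(1) → N1(cand b11 [x])
[14] timeout(3) → N3(cand b13 [-])
[15] timeout(4) → N4(cand b9 [-])
[16] crash(2) → N2(✗foll b5 [-])

0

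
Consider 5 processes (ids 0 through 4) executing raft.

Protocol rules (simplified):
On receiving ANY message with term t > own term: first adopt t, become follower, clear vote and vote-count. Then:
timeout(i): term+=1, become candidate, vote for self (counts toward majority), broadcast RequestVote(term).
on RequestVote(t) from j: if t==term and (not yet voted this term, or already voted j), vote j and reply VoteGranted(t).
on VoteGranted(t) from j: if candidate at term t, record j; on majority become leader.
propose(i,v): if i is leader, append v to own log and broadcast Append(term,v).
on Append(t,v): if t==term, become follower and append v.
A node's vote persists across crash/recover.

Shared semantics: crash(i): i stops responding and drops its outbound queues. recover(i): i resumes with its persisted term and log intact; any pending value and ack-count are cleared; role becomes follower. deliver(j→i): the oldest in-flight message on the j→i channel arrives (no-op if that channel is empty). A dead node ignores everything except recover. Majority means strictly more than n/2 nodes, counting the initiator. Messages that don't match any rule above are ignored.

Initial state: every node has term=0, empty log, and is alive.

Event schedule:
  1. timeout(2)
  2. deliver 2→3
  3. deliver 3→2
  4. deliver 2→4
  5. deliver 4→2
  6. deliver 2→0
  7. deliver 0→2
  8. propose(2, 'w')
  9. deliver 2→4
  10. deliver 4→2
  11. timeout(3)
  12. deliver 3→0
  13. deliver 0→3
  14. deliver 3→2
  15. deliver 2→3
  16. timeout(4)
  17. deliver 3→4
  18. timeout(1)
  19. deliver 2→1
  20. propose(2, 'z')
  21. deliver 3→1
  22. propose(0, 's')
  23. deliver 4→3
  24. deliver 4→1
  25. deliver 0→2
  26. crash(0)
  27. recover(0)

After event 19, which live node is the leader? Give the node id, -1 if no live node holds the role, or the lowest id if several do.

after 1 — timeout(2): n2:cand/t1/[-]
after 2 — deliver 2→3: n3:foll/t1/[-]
after 3 — deliver 3→2: ·
after 4 — deliver 2→4: n4:foll/t1/[-]
after 5 — deliver 4→2: n2:lead/t1/[-]
after 6 — deliver 2→0: n0:foll/t1/[-]
after 7 — deliver 0→2: ·
after 8 — propose(2,'w'): n2:lead/t1/[w]
after 9 — deliver 2→4: n4:foll/t1/[w]
after 10 — deliver 4→2: ·
after 11 — timeout(3): n3:cand/t2/[-]
after 12 — deliver 3→0: n0:foll/t2/[-]
after 13 — deliver 0→3: ·
after 14 — deliver 3→2: n2:foll/t2/[w]
after 15 — deliver 2→3: ·
after 16 — timeout(4): n4:cand/t2/[w]
after 17 — deliver 3→4: ·
after 18 — timeout(1): n1:cand/t1/[-]
after 19 — deliver 2→1: ·

-1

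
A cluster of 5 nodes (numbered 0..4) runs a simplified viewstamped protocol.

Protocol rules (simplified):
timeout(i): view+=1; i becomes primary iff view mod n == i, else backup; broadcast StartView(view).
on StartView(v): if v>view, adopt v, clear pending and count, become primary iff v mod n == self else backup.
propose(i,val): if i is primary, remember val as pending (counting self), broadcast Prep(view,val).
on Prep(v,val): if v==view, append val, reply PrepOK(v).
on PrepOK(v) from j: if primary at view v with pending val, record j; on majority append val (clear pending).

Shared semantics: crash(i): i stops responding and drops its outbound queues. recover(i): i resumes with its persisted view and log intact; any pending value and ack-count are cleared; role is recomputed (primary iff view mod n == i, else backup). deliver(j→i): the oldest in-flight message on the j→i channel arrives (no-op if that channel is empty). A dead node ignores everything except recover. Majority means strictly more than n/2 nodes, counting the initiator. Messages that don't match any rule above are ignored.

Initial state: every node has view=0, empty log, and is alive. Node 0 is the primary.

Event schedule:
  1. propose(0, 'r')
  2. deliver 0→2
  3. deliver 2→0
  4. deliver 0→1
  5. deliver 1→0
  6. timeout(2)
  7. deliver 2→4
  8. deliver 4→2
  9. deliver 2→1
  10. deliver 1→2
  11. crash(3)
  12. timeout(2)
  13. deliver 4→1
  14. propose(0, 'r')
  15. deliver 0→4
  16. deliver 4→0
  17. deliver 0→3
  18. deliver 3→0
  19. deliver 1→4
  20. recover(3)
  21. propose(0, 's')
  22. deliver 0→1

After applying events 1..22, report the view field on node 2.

step 1 propose(0,'r'): —
step 2 deliver 0→2: 2={back,v=0,log=r}
step 3 deliver 2→0: —
step 4 deliver 0→1: 1={back,v=0,log=r}
step 5 deliver 1→0: 0={prim,v=0,log=r}
step 6 timeout(2): 2={back,v=1,log=r}
step 7 deliver 2→4: 4={back,v=1,log=-}
step 8 deliver 4→2: —
step 9 deliver 2→1: 1={prim,v=1,log=r}
step 10 deliver 1→2: —
step 11 crash(3): 3={✗back,v=0,log=-}
step 12 timeout(2): 2={prim,v=2,log=r}
step 13 deliver 4→1: —
step 14 propose(0,'r'): —
step 15 deliver 0→4: —
step 16 deliver 4→0: —
step 17 deliver 0→3: —
step 18 deliver 3→0: —
step 19 deliver 1→4: —
step 20 recover(3): 3={back,v=0,log=-}
step 21 propose(0,'s'): —
step 22 deliver 0→1: —

2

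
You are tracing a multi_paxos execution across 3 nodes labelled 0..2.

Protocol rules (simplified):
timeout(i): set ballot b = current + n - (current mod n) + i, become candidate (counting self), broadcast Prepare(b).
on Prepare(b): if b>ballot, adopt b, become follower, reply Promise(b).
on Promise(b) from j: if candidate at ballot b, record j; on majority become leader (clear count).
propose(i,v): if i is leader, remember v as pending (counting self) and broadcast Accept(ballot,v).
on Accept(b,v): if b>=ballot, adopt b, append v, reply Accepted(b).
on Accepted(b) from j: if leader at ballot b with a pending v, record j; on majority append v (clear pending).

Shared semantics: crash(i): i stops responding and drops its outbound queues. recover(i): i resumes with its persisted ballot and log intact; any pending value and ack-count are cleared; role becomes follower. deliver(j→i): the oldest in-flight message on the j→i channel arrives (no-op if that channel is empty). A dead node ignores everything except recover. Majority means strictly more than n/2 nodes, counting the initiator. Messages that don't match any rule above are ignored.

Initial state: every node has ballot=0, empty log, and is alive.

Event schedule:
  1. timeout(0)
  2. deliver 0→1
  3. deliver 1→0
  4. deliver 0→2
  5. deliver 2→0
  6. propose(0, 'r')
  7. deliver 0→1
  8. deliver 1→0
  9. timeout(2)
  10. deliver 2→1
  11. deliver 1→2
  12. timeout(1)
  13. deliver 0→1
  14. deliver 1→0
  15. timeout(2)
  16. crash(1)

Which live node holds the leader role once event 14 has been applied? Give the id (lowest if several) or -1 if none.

e1 timeout(0): 0[cand,b=3,-]
e2 deliver 0→1: 1[foll,b=3,-]
e3 deliver 1→0: 0[lead,b=3,-]
e4 deliver 0→2: 2[foll,b=3,-]
e5 deliver 2→0: ·
e6 propose(0,'r'): ·
e7 deliver 0→1: 1[foll,b=3,r]
e8 deliver 1→0: 0[lead,b=3,r]
e9 timeout(2): 2[cand,b=8,-]
e10 deliver 2→1: 1[foll,b=8,r]
e11 deliver 1→2: 2[lead,b=8,-]
e12 timeout(1): 1[cand,b=10,r]
e13 deliver 0→1: ·
e14 deliver 1→0: 0[foll,b=10,r]

2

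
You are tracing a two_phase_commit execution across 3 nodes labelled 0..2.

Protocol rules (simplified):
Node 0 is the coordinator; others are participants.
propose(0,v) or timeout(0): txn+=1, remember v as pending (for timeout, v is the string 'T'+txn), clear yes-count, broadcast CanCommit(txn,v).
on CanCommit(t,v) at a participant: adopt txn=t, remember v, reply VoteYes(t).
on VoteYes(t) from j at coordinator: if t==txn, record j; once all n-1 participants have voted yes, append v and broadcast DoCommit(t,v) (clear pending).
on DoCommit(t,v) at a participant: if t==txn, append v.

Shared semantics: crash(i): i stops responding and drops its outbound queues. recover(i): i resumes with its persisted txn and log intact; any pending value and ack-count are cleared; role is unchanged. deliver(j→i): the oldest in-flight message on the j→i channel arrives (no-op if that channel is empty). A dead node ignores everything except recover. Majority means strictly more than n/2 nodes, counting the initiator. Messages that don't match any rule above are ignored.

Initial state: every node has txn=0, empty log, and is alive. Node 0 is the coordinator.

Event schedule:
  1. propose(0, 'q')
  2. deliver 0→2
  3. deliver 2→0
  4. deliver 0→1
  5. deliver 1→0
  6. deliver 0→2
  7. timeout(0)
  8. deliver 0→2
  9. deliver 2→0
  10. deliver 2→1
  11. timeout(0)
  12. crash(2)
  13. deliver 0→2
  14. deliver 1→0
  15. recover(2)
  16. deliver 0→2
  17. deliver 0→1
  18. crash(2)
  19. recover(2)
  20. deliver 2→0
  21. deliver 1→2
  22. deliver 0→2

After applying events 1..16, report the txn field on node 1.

1

[1] propose(0,'q') → N0(coor t1 [-])
[2] deliver 0→2 → N2(part t1 [-])
[3] deliver 2→0 → ∅
[4] deliver 0→1 → N1(part t1 [-])
[5] deliver 1→0 → N0(coor t1 [q])
[6] deliver 0→2 → N2(part t1 [q])
[7] timeout(0) → N0(coor t2 [q])
[8] deliver 0→2 → N2(part t2 [q])
[9] deliver 2→0 → ∅
[10] deliver 2→1 → ∅
[11] timeout(0) → N0(coor t3 [q])
[12] crash(2) → N2(✗part t2 [q])
[13] deliver 0→2 → ∅
[14] deliver 1→0 → ∅
[15] recover(2) → N2(part t2 [q])
[16] deliver 0→2 → N2(part t3 [q])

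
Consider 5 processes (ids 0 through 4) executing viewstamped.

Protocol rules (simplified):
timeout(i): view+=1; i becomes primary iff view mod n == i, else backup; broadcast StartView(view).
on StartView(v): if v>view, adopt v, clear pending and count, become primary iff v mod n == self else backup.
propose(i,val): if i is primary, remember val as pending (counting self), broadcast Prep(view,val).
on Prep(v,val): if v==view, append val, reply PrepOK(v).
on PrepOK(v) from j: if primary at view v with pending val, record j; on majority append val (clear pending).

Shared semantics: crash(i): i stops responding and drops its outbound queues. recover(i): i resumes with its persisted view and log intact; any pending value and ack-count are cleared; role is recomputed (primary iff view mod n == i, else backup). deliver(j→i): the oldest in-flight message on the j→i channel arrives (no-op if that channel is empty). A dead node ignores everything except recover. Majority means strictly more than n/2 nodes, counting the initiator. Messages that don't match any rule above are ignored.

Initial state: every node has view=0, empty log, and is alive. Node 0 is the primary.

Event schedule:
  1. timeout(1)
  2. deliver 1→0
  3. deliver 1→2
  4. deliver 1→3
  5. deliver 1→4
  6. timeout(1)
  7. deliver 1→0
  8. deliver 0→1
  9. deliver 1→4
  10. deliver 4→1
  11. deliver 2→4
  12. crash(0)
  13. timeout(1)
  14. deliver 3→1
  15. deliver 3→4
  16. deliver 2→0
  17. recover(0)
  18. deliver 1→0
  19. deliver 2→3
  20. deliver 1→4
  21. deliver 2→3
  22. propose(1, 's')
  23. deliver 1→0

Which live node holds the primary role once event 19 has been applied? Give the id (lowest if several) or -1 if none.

[1] timeout(1) → N1(prim v1 [-])
[2] deliver 1→0 → N0(back v1 [-])
[3] deliver 1→2 → N2(back v1 [-])
[4] deliver 1→3 → N3(back v1 [-])
[5] deliver 1→4 → N4(back v1 [-])
[6] timeout(1) → N1(back v2 [-])
[7] deliver 1→0 → N0(back v2 [-])
[8] deliver 0→1 → ∅
[9] deliver 1→4 → N4(back v2 [-])
[10] deliver 4→1 → ∅
[11] deliver 2→4 → ∅
[12] crash(0) → N0(✗back v2 [-])
[13] timeout(1) → N1(back v3 [-])
[14] deliver 3→1 → ∅
[15] deliver 3→4 → ∅
[16] deliver 2→0 → ∅
[17] recover(0) → N0(back v2 [-])
[18] deliver 1→0 → N0(back v3 [-])
[19] deliver 2→3 → ∅

-1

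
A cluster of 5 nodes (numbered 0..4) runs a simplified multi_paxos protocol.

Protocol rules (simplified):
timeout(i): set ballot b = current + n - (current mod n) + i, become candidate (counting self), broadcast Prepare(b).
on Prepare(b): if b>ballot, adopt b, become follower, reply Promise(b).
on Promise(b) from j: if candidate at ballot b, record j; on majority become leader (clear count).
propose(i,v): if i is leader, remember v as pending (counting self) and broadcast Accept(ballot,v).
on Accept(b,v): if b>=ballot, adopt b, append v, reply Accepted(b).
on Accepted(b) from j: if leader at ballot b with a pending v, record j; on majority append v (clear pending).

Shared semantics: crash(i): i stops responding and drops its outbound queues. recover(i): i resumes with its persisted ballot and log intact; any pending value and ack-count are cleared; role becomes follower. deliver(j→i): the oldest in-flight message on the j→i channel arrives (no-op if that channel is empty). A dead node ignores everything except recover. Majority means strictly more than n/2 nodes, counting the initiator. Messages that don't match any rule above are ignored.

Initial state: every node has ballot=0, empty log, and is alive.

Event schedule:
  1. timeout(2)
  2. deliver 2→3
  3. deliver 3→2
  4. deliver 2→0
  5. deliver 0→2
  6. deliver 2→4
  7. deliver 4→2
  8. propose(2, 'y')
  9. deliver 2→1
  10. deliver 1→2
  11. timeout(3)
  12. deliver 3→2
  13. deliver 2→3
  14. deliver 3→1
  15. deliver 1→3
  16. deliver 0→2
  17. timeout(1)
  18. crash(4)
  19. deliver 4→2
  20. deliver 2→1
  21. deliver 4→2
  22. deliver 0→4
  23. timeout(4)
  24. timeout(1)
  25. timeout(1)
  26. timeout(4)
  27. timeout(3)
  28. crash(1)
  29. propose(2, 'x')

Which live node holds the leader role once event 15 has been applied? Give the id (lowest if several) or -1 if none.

-1

after 1 — timeout(2): n2:cand/b7/[-]
after 2 — deliver 2→3: n3:foll/b7/[-]
after 3 — deliver 3→2: ·
after 4 — deliver 2→0: n0:foll/b7/[-]
after 5 — deliver 0→2: n2:lead/b7/[-]
after 6 — deliver 2→4: n4:foll/b7/[-]
after 7 — deliver 4→2: ·
after 8 — propose(2,'y'): ·
after 9 — deliver 2→1: n1:foll/b7/[-]
after 10 — deliver 1→2: ·
after 11 — timeout(3): n3:cand/b13/[-]
after 12 — deliver 3→2: n2:foll/b13/[-]
after 13 — deliver 2→3: ·
after 14 — deliver 3→1: n1:foll/b13/[-]
after 15 — deliver 1→3: ·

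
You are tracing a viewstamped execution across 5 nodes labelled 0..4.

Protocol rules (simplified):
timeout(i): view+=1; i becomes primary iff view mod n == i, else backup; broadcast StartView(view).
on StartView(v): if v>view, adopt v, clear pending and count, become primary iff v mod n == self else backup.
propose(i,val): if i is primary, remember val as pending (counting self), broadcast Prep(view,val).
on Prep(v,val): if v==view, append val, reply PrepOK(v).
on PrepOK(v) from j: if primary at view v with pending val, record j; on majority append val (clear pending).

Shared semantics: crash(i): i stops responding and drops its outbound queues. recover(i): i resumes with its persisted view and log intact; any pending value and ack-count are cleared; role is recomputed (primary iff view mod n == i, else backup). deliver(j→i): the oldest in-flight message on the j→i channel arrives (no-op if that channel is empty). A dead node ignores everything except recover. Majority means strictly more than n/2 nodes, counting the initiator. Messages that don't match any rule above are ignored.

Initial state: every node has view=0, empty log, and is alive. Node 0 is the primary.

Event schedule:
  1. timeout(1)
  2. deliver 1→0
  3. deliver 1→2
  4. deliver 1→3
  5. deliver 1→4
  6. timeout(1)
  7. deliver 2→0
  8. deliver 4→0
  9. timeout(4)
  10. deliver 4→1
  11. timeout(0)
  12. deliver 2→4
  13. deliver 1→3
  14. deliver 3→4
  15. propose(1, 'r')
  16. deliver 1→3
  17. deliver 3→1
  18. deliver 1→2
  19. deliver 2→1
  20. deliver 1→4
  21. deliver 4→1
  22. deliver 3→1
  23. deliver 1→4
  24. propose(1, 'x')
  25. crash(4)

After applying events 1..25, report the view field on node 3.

2

e1 timeout(1): 1[prim,v=1,-]
e2 deliver 1→0: 0[back,v=1,-]
e3 deliver 1→2: 2[back,v=1,-]
e4 deliver 1→3: 3[back,v=1,-]
e5 deliver 1→4: 4[back,v=1,-]
e6 timeout(1): 1[back,v=2,-]
e7 deliver 2→0: ·
e8 deliver 4→0: ·
e9 timeout(4): 4[back,v=2,-]
e10 deliver 4→1: ·
e11 timeout(0): 0[back,v=2,-]
e12 deliver 2→4: ·
e13 deliver 1→3: 3[back,v=2,-]
e14 deliver 3→4: ·
e15 propose(1,'r'): ·
e16 deliver 1→3: ·
e17 deliver 3→1: ·
e18 deliver 1→2: 2[prim,v=2,-]
e19 deliver 2→1: ·
e20 deliver 1→4: ·
e21 deliver 4→1: ·
e22 deliver 3→1: ·
e23 deliver 1→4: ·
e24 propose(1,'x'): ·
e25 crash(4): 4[✗back,v=2,-]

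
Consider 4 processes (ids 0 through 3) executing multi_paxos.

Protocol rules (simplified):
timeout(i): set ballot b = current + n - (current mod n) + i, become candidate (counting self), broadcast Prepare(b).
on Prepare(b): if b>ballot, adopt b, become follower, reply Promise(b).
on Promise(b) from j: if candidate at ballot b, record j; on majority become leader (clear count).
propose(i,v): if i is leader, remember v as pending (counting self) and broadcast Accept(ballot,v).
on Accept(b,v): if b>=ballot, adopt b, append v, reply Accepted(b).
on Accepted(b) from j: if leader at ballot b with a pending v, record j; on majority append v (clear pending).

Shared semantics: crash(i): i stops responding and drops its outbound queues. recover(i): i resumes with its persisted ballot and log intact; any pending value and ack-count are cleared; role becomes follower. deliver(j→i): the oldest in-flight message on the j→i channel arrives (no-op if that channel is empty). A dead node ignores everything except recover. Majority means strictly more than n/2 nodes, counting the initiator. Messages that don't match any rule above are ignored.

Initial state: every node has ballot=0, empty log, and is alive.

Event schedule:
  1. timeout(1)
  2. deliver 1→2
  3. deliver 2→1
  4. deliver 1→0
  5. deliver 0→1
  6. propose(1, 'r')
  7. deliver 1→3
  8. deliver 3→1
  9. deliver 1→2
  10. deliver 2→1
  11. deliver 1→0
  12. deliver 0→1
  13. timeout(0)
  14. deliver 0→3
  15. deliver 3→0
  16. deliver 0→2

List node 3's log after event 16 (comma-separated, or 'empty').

1. timeout(1):  <1:cand b5 ->
2. deliver 1→2:  <2:foll b5 ->
3. deliver 2→1:  nop
4. deliver 1→0:  <0:foll b5 ->
5. deliver 0→1:  <1:lead b5 ->
6. propose(1,'r'):  nop
7. deliver 1→3:  <3:foll b5 ->
8. deliver 3→1:  nop
9. deliver 1→2:  <2:foll b5 r>
10. deliver 2→1:  nop
11. deliver 1→0:  <0:foll b5 r>
12. deliver 0→1:  <1:lead b5 r>
13. timeout(0):  <0:cand b8 r>
14. deliver 0→3:  <3:foll b8 ->
15. deliver 3→0:  nop
16. deliver 0→2:  <2:foll b8 r>

empty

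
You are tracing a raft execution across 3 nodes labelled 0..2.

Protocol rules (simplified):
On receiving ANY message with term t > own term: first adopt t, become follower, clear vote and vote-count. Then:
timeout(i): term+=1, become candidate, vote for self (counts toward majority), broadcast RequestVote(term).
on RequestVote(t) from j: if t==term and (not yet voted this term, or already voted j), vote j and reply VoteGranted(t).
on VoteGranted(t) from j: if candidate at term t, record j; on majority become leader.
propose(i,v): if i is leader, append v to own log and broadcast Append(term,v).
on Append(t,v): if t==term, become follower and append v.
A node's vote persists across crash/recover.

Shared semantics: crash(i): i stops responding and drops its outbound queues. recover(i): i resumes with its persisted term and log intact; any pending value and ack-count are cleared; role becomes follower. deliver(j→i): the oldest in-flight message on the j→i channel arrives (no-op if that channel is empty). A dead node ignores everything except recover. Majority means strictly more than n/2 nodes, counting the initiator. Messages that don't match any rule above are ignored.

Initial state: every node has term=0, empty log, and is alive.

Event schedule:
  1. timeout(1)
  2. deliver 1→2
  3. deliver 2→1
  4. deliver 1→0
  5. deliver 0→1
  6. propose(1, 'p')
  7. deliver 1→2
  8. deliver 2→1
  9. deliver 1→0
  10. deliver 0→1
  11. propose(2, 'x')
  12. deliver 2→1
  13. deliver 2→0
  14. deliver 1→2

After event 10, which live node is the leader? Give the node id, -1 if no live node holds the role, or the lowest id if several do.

e1 timeout(1): 1[cand,t=1,-]
e2 deliver 1→2: 2[foll,t=1,-]
e3 deliver 2→1: 1[lead,t=1,-]
e4 deliver 1→0: 0[foll,t=1,-]
e5 deliver 0→1: ·
e6 propose(1,'p'): 1[lead,t=1,p]
e7 deliver 1→2: 2[foll,t=1,p]
e8 deliver 2→1: ·
e9 deliver 1→0: 0[foll,t=1,p]
e10 deliver 0→1: ·

1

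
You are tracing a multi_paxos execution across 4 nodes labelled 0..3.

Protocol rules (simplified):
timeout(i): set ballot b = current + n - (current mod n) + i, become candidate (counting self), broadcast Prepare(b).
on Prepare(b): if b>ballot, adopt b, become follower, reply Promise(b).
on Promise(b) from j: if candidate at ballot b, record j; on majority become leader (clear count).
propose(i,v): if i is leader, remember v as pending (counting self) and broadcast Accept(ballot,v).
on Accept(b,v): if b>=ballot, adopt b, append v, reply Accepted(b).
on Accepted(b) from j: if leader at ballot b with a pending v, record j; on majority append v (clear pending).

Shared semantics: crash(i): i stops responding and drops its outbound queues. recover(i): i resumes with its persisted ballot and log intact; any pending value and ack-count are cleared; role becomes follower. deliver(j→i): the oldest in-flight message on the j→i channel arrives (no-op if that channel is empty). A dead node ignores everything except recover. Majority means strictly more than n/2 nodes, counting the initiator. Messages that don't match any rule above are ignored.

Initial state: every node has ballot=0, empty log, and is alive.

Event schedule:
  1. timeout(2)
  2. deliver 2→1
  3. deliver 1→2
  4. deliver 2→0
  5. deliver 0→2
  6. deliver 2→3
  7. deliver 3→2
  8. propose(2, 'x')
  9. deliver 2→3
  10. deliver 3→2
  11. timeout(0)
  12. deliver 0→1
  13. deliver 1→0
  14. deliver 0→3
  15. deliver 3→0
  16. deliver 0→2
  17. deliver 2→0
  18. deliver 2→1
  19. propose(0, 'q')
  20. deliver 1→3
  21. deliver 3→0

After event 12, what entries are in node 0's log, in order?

empty

[1] timeout(2) → N2(cand b6 [-])
[2] deliver 2→1 → N1(foll b6 [-])
[3] deliver 1→2 → ∅
[4] deliver 2→0 → N0(foll b6 [-])
[5] deliver 0→2 → N2(lead b6 [-])
[6] deliver 2→3 → N3(foll b6 [-])
[7] deliver 3→2 → ∅
[8] propose(2,'x') → ∅
[9] deliver 2→3 → N3(foll b6 [x])
[10] deliver 3→2 → ∅
[11] timeout(0) → N0(cand b8 [-])
[12] deliver 0→1 → N1(foll b8 [-])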